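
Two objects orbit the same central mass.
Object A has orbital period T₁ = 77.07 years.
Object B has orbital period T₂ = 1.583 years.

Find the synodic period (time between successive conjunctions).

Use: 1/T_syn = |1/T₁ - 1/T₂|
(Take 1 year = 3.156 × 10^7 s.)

Convert to SI: T₁ = 77.07 years = 2.43233e+09 s; T₂ = 1.583 years = 4.99595e+07 s.
T_syn = |T₁ · T₂ / (T₁ − T₂)|.
T_syn = |2.43233e+09 · 4.99595e+07 / (2.43233e+09 − 4.99595e+07)| s ≈ 5.101e+07 s = 1.616 years.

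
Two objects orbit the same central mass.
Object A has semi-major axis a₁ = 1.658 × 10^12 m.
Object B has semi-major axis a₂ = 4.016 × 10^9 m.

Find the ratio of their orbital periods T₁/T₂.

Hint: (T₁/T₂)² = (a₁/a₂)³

From Kepler's third law, (T₁/T₂)² = (a₁/a₂)³, so T₁/T₂ = (a₁/a₂)^(3/2).
a₁/a₂ = 1.658e+12 / 4.016e+09 = 412.849.
T₁/T₂ = (412.849)^(3/2) ≈ 8389.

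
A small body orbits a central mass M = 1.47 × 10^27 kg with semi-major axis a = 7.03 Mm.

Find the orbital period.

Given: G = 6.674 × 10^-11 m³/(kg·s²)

Convert to SI: a = 7.03 Mm = 7.03e+06 m.
GM = G · M = 6.674e-11 · 1.47e+27 = 9.81078e+16 m³/s².
Kepler's third law: T = 2π √(a³ / GM).
Substituting a = 7.03e+06 m and GM = 9.81078e+16 m³/s²:
T = 2π √((7.03e+06)³ / 9.81078e+16) s
T ≈ 373.9 s = 6.232 minutes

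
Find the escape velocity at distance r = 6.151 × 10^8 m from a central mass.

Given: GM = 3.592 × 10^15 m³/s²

Escape velocity comes from setting total energy to zero: ½v² − GM/r = 0 ⇒ v_esc = √(2GM / r).
v_esc = √(2 · 3.592e+15 / 6.151e+08) m/s ≈ 3418 m/s = 3.418 km/s.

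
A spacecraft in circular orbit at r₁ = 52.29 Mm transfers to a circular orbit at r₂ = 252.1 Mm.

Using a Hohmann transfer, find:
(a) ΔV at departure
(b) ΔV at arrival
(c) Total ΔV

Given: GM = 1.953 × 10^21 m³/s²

Convert to SI: r₁ = 52.29 Mm = 5.229e+07 m; r₂ = 252.1 Mm = 2.521e+08 m.
Transfer semi-major axis: a_t = (r₁ + r₂)/2 = (5.229e+07 + 2.521e+08)/2 = 1.52195e+08 m.
Circular speeds: v₁ = √(GM/r₁) = 6.11142e+06 m/s, v₂ = √(GM/r₂) = 2.78333e+06 m/s.
Transfer speeds (vis-viva v² = GM(2/r − 1/a_t)): v₁ᵗ = 7.86553e+06 m/s, v₂ᵗ = 1.63145e+06 m/s.
(a) ΔV₁ = |v₁ᵗ − v₁| ≈ 1.754e+06 m/s = 1754 km/s.
(b) ΔV₂ = |v₂ − v₂ᵗ| ≈ 1.152e+06 m/s = 1152 km/s.
(c) ΔV_total = ΔV₁ + ΔV₂ ≈ 2.906e+06 m/s = 2906 km/s.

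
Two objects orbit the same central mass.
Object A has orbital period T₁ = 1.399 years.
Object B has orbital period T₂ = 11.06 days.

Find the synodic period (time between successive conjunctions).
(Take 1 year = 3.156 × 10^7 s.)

Convert to SI: T₁ = 1.399 years = 4.41524e+07 s; T₂ = 11.06 days = 955584 s.
T_syn = |T₁ · T₂ / (T₁ − T₂)|.
T_syn = |4.41524e+07 · 955584 / (4.41524e+07 − 955584)| s ≈ 9.767e+05 s = 11.3 days.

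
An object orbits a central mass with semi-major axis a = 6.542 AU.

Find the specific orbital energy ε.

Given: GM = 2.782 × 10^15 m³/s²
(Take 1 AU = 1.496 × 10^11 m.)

Convert to SI: a = 6.542 AU = 9.78683e+11 m.
ε = −GM / (2a).
ε = −2.782e+15 / (2 · 9.78683e+11) J/kg ≈ -1421 J/kg = -1.421 kJ/kg.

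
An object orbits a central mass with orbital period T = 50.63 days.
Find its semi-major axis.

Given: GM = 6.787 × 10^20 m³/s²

Convert to SI: T = 50.63 days = 4.37443e+06 s.
Invert Kepler's third law: a = (GM · T² / (4π²))^(1/3).
Substituting T = 4.37443e+06 s and GM = 6.787e+20 m³/s²:
a = (6.787e+20 · (4.37443e+06)² / (4π²))^(1/3) m
a ≈ 6.903e+10 m = 69.03 Gm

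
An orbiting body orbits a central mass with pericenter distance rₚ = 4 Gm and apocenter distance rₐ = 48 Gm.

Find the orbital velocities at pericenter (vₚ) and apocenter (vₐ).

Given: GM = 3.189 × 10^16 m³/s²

Convert to SI: rₚ = 4 Gm = 4e+09 m; rₐ = 48 Gm = 4.8e+10 m.
Use the vis-viva equation v² = GM(2/r − 1/a) with a = (rₚ + rₐ)/2 = (4e+09 + 4.8e+10)/2 = 2.6e+10 m.
vₚ = √(GM · (2/rₚ − 1/a)) = √(3.189e+16 · (2/4e+09 − 1/2.6e+10)) m/s ≈ 3836 m/s = 3.836 km/s.
vₐ = √(GM · (2/rₐ − 1/a)) = √(3.189e+16 · (2/4.8e+10 − 1/2.6e+10)) m/s ≈ 319.7 m/s = 319.7 m/s.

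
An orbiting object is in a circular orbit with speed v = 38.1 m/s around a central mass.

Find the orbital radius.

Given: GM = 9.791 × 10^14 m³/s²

For a circular orbit, v² = GM / r, so r = GM / v².
r = 9.791e+14 / (38.1)² m ≈ 6.745e+11 m = 6.745 × 10^11 m.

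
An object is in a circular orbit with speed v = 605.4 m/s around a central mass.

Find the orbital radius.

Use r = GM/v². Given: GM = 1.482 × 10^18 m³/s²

For a circular orbit, v² = GM / r, so r = GM / v².
r = 1.482e+18 / (605.4)² m ≈ 4.044e+12 m = 4.044 Tm.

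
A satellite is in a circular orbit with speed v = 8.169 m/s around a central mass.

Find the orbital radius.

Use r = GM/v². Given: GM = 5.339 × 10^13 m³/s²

For a circular orbit, v² = GM / r, so r = GM / v².
r = 5.339e+13 / (8.169)² m ≈ 8.001e+11 m = 800.1 Gm.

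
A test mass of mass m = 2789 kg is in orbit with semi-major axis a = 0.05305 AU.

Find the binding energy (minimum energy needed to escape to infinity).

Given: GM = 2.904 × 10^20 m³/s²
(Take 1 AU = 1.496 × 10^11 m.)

Convert to SI: a = 0.05305 AU = 7.93628e+09 m.
Total orbital energy is E = −GMm/(2a); binding energy is E_bind = −E = GMm/(2a).
E_bind = 2.904e+20 · 2789 / (2 · 7.93628e+09) J ≈ 5.103e+13 J = 51.03 TJ.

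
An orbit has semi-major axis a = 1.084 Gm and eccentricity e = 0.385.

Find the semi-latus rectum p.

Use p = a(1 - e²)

Convert to SI: a = 1.084 Gm = 1.084e+09 m.
p = a (1 − e²).
p = 1.084e+09 · (1 − (0.385)²) = 1.084e+09 · 0.851775 ≈ 9.233e+08 m = 923.3 Mm.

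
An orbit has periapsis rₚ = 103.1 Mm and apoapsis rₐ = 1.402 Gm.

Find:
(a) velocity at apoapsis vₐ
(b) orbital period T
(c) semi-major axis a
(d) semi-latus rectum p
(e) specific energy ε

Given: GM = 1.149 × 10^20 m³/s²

Convert to SI: rₚ = 103.1 Mm = 1.031e+08 m; rₐ = 1.402 Gm = 1.402e+09 m.
(a) With a = (rₚ + rₐ)/2 = 7.5255e+08 m, vₐ = √(GM (2/rₐ − 1/a)) = √(1.149e+20 · (2/1.402e+09 − 1/7.5255e+08)) m/s ≈ 1.06e+05 m/s
(b) With a = (rₚ + rₐ)/2 = 7.5255e+08 m, T = 2π √(a³/GM) = 2π √((7.5255e+08)³/1.149e+20) s ≈ 1.21e+04 s
(c) a = (rₚ + rₐ)/2 = (1.031e+08 + 1.402e+09)/2 ≈ 7.526e+08 m
(d) From a = (rₚ + rₐ)/2 = 7.5255e+08 m and e = (rₐ − rₚ)/(rₐ + rₚ) = 0.862999, p = a(1 − e²) = 7.5255e+08 · (1 − (0.862999)²) ≈ 1.921e+08 m
(e) With a = (rₚ + rₐ)/2 = 7.5255e+08 m, ε = −GM/(2a) = −1.149e+20/(2 · 7.5255e+08) J/kg ≈ -7.634e+10 J/kg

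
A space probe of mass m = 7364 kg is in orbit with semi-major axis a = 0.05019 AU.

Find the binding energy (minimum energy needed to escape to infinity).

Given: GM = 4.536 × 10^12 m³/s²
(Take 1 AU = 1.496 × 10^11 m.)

Convert to SI: a = 0.05019 AU = 7.50842e+09 m.
Total orbital energy is E = −GMm/(2a); binding energy is E_bind = −E = GMm/(2a).
E_bind = 4.536e+12 · 7364 / (2 · 7.50842e+09) J ≈ 2.224e+06 J = 2.224 MJ.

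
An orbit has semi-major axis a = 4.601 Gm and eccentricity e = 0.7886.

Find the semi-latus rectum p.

Convert to SI: a = 4.601 Gm = 4.601e+09 m.
p = a (1 − e²).
p = 4.601e+09 · (1 − (0.7886)²) = 4.601e+09 · 0.37811 ≈ 1.74e+09 m = 1.74 Gm.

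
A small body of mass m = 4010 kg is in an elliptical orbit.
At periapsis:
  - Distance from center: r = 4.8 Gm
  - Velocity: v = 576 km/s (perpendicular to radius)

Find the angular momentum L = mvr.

Convert to SI: r = 4.8 Gm = 4.8e+09 m; v = 576 km/s = 576000 m/s.
Since v is perpendicular to r, L = m · v · r.
L = 4010 · 576000 · 4.8e+09 kg·m²/s ≈ 1.109e+19 kg·m²/s.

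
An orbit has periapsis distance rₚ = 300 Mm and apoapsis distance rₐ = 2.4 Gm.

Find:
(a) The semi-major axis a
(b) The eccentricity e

Convert to SI: rₚ = 300 Mm = 3e+08 m; rₐ = 2.4 Gm = 2.4e+09 m.
(a) a = (rₚ + rₐ) / 2 = (3e+08 + 2.4e+09) / 2 ≈ 1.35e+09 m = 1.35 Gm.
(b) e = (rₐ − rₚ) / (rₐ + rₚ) = (2.4e+09 − 3e+08) / (2.4e+09 + 3e+08) ≈ 0.7778.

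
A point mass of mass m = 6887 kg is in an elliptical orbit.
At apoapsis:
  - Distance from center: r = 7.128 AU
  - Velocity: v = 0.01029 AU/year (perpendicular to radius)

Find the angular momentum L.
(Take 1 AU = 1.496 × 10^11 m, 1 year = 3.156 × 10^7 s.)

Convert to SI: r = 7.128 AU = 1.06635e+12 m; v = 0.01029 AU/year = 48.7764 m/s.
Since v is perpendicular to r, L = m · v · r.
L = 6887 · 48.7764 · 1.06635e+12 kg·m²/s ≈ 3.582e+17 kg·m²/s.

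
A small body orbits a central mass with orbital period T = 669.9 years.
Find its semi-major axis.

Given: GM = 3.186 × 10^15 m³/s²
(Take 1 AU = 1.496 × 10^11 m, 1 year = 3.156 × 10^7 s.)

Convert to SI: T = 669.9 years = 2.1142e+10 s.
Invert Kepler's third law: a = (GM · T² / (4π²))^(1/3).
Substituting T = 2.1142e+10 s and GM = 3.186e+15 m³/s²:
a = (3.186e+15 · (2.1142e+10)² / (4π²))^(1/3) m
a ≈ 3.304e+11 m = 2.209 AU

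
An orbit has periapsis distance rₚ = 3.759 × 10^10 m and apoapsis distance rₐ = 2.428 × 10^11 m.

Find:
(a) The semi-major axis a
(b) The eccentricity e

(a) a = (rₚ + rₐ) / 2 = (3.759e+10 + 2.428e+11) / 2 ≈ 1.402e+11 m = 1.402 × 10^11 m.
(b) e = (rₐ − rₚ) / (rₐ + rₚ) = (2.428e+11 − 3.759e+10) / (2.428e+11 + 3.759e+10) ≈ 0.7319.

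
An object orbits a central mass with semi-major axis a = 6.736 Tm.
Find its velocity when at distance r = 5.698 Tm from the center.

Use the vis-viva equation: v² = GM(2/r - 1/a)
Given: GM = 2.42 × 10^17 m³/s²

Convert to SI: a = 6.736 Tm = 6.736e+12 m; r = 5.698 Tm = 5.698e+12 m.
Vis-viva: v = √(GM · (2/r − 1/a)).
2/r − 1/a = 2/5.698e+12 − 1/6.736e+12 = 2.02544e-13 m⁻¹.
v = √(2.42e+17 · 2.02544e-13) m/s ≈ 221.4 m/s = 221.4 m/s.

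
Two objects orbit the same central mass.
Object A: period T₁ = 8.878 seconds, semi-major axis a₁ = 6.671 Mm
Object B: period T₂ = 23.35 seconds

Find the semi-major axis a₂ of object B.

Convert to SI: a₁ = 6.671 Mm = 6.671e+06 m.
Kepler's third law: (T₁/T₂)² = (a₁/a₂)³ ⇒ a₂ = a₁ · (T₂/T₁)^(2/3).
T₂/T₁ = 23.35 / 8.878 = 2.6301.
a₂ = 6.671e+06 · (2.6301)^(2/3) m ≈ 1.271e+07 m = 12.71 Mm.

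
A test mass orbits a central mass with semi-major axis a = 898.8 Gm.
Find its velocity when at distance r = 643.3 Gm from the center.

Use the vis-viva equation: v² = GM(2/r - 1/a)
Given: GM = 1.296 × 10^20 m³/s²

Convert to SI: a = 898.8 Gm = 8.988e+11 m; r = 643.3 Gm = 6.433e+11 m.
Vis-viva: v = √(GM · (2/r − 1/a)).
2/r − 1/a = 2/6.433e+11 − 1/8.988e+11 = 1.99637e-12 m⁻¹.
v = √(1.296e+20 · 1.99637e-12) m/s ≈ 1.609e+04 m/s = 16.09 km/s.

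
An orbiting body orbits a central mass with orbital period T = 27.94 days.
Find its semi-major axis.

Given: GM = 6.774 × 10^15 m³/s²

Convert to SI: T = 27.94 days = 2.41402e+06 s.
Invert Kepler's third law: a = (GM · T² / (4π²))^(1/3).
Substituting T = 2.41402e+06 s and GM = 6.774e+15 m³/s²:
a = (6.774e+15 · (2.41402e+06)² / (4π²))^(1/3) m
a ≈ 1e+09 m = 1000 Mm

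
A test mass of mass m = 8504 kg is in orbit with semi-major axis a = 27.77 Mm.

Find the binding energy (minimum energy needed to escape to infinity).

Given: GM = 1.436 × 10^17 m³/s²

Convert to SI: a = 27.77 Mm = 2.777e+07 m.
Total orbital energy is E = −GMm/(2a); binding energy is E_bind = −E = GMm/(2a).
E_bind = 1.436e+17 · 8504 / (2 · 2.777e+07) J ≈ 2.199e+13 J = 21.99 TJ.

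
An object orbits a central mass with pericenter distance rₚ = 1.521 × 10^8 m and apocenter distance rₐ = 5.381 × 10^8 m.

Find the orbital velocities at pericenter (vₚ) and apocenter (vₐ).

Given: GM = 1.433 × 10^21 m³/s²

Use the vis-viva equation v² = GM(2/r − 1/a) with a = (rₚ + rₐ)/2 = (1.521e+08 + 5.381e+08)/2 = 3.451e+08 m.
vₚ = √(GM · (2/rₚ − 1/a)) = √(1.433e+21 · (2/1.521e+08 − 1/3.451e+08)) m/s ≈ 3.833e+06 m/s = 3833 km/s.
vₐ = √(GM · (2/rₐ − 1/a)) = √(1.433e+21 · (2/5.381e+08 − 1/3.451e+08)) m/s ≈ 1.083e+06 m/s = 1083 km/s.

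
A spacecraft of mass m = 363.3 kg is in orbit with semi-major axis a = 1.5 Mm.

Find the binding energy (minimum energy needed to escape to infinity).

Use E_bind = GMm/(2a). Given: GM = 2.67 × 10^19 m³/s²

Convert to SI: a = 1.5 Mm = 1.5e+06 m.
Total orbital energy is E = −GMm/(2a); binding energy is E_bind = −E = GMm/(2a).
E_bind = 2.67e+19 · 363.3 / (2 · 1.5e+06) J ≈ 3.233e+15 J = 3.233 PJ.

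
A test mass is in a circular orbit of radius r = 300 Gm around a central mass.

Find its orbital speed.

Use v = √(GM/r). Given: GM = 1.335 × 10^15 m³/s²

Convert to SI: r = 300 Gm = 3e+11 m.
For a circular orbit, gravity supplies the centripetal force, so v = √(GM / r).
v = √(1.335e+15 / 3e+11) m/s ≈ 66.71 m/s = 66.71 m/s.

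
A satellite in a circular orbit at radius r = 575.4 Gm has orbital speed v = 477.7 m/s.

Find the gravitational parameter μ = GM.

Convert to SI: r = 575.4 Gm = 5.754e+11 m.
For a circular orbit v² = GM/r, so GM = v² · r.
GM = (477.7)² · 5.754e+11 m³/s² ≈ 1.313e+17 m³/s² = 1.313 × 10^17 m³/s².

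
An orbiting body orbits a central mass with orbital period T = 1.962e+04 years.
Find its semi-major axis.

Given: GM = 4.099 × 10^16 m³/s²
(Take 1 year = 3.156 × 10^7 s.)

Convert to SI: T = 1.962e+04 years = 6.19207e+11 s.
Invert Kepler's third law: a = (GM · T² / (4π²))^(1/3).
Substituting T = 6.19207e+11 s and GM = 4.099e+16 m³/s²:
a = (4.099e+16 · (6.19207e+11)² / (4π²))^(1/3) m
a ≈ 7.356e+12 m = 7.356 Tm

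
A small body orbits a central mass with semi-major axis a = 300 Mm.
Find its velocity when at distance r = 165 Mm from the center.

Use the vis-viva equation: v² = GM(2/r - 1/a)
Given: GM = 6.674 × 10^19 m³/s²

Convert to SI: a = 300 Mm = 3e+08 m; r = 165 Mm = 1.65e+08 m.
Vis-viva: v = √(GM · (2/r − 1/a)).
2/r − 1/a = 2/1.65e+08 − 1/3e+08 = 8.78788e-09 m⁻¹.
v = √(6.674e+19 · 8.78788e-09) m/s ≈ 7.658e+05 m/s = 765.8 km/s.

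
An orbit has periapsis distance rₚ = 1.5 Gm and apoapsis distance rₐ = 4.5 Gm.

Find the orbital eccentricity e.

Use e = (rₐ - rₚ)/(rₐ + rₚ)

Convert to SI: rₚ = 1.5 Gm = 1.5e+09 m; rₐ = 4.5 Gm = 4.5e+09 m.
e = (rₐ − rₚ) / (rₐ + rₚ).
e = (4.5e+09 − 1.5e+09) / (4.5e+09 + 1.5e+09) = 3e+09 / 6e+09 ≈ 0.5.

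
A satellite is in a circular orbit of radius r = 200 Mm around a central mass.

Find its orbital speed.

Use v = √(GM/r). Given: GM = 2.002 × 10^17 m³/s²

Convert to SI: r = 200 Mm = 2e+08 m.
For a circular orbit, gravity supplies the centripetal force, so v = √(GM / r).
v = √(2.002e+17 / 2e+08) m/s ≈ 3.164e+04 m/s = 31.64 km/s.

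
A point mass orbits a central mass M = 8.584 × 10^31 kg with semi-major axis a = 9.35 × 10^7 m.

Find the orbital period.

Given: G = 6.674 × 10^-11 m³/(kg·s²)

GM = G · M = 6.674e-11 · 8.584e+31 = 5.72896e+21 m³/s².
Kepler's third law: T = 2π √(a³ / GM).
Substituting a = 9.35e+07 m and GM = 5.72896e+21 m³/s²:
T = 2π √((9.35e+07)³ / 5.72896e+21) s
T ≈ 75.05 s = 1.251 minutes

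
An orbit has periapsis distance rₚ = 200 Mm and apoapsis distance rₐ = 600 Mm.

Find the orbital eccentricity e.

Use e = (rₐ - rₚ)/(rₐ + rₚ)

Convert to SI: rₚ = 200 Mm = 2e+08 m; rₐ = 600 Mm = 6e+08 m.
e = (rₐ − rₚ) / (rₐ + rₚ).
e = (6e+08 − 2e+08) / (6e+08 + 2e+08) = 4e+08 / 8e+08 ≈ 0.5.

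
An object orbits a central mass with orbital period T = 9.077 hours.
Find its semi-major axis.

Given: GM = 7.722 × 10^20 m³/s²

Convert to SI: T = 9.077 hours = 32677.2 s.
Invert Kepler's third law: a = (GM · T² / (4π²))^(1/3).
Substituting T = 32677.2 s and GM = 7.722e+20 m³/s²:
a = (7.722e+20 · (32677.2)² / (4π²))^(1/3) m
a ≈ 2.754e+09 m = 2.754 Gm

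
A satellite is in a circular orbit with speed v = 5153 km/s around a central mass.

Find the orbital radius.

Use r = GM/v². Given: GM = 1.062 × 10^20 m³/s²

Convert to SI: v = 5153 km/s = 5.153e+06 m/s.
For a circular orbit, v² = GM / r, so r = GM / v².
r = 1.062e+20 / (5.153e+06)² m ≈ 3.999e+06 m = 3.999 Mm.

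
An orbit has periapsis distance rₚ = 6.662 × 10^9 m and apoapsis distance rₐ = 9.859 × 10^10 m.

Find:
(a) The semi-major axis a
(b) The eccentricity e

(a) a = (rₚ + rₐ) / 2 = (6.662e+09 + 9.859e+10) / 2 ≈ 5.263e+10 m = 5.263 × 10^10 m.
(b) e = (rₐ − rₚ) / (rₐ + rₚ) = (9.859e+10 − 6.662e+09) / (9.859e+10 + 6.662e+09) ≈ 0.8734.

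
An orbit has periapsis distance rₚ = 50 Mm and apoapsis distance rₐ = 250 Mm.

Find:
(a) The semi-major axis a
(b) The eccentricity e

Convert to SI: rₚ = 50 Mm = 5e+07 m; rₐ = 250 Mm = 2.5e+08 m.
(a) a = (rₚ + rₐ) / 2 = (5e+07 + 2.5e+08) / 2 ≈ 1.5e+08 m = 150 Mm.
(b) e = (rₐ − rₚ) / (rₐ + rₚ) = (2.5e+08 − 5e+07) / (2.5e+08 + 5e+07) ≈ 0.6667.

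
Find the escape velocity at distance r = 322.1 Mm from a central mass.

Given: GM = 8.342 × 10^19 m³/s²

Convert to SI: r = 322.1 Mm = 3.221e+08 m.
Escape velocity comes from setting total energy to zero: ½v² − GM/r = 0 ⇒ v_esc = √(2GM / r).
v_esc = √(2 · 8.342e+19 / 3.221e+08) m/s ≈ 7.197e+05 m/s = 719.7 km/s.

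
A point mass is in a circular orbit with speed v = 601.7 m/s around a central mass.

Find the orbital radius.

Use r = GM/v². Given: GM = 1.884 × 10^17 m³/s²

For a circular orbit, v² = GM / r, so r = GM / v².
r = 1.884e+17 / (601.7)² m ≈ 5.204e+11 m = 520.4 Gm.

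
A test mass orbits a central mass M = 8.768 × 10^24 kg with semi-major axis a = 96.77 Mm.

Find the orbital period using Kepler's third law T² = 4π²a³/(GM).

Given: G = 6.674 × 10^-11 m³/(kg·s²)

Convert to SI: a = 96.77 Mm = 9.677e+07 m.
GM = G · M = 6.674e-11 · 8.768e+24 = 5.85176e+14 m³/s².
Kepler's third law: T = 2π √(a³ / GM).
Substituting a = 9.677e+07 m and GM = 5.85176e+14 m³/s²:
T = 2π √((9.677e+07)³ / 5.85176e+14) s
T ≈ 2.473e+05 s = 2.862 days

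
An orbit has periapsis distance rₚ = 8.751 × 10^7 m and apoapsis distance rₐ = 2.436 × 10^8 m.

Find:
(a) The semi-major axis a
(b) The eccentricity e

(a) a = (rₚ + rₐ) / 2 = (8.751e+07 + 2.436e+08) / 2 ≈ 1.656e+08 m = 1.656 × 10^8 m.
(b) e = (rₐ − rₚ) / (rₐ + rₚ) = (2.436e+08 − 8.751e+07) / (2.436e+08 + 8.751e+07) ≈ 0.4714.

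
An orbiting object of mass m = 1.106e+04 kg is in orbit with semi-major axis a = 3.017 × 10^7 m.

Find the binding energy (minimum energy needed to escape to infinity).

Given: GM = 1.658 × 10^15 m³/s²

Total orbital energy is E = −GMm/(2a); binding energy is E_bind = −E = GMm/(2a).
E_bind = 1.658e+15 · 1.106e+04 / (2 · 3.017e+07) J ≈ 3.039e+11 J = 303.9 GJ.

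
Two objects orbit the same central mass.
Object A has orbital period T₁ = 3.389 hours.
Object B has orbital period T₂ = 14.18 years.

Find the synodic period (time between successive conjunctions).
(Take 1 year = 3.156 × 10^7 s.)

Convert to SI: T₁ = 3.389 hours = 12200.4 s; T₂ = 14.18 years = 4.47521e+08 s.
T_syn = |T₁ · T₂ / (T₁ − T₂)|.
T_syn = |12200.4 · 4.47521e+08 / (12200.4 − 4.47521e+08)| s ≈ 1.22e+04 s = 3.389 hours.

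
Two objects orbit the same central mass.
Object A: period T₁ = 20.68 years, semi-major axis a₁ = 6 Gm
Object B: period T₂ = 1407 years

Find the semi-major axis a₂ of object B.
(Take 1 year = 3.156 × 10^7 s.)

Convert to SI: T₁ = 20.68 years = 6.52661e+08 s; a₁ = 6 Gm = 6e+09 m; T₂ = 1407 years = 4.44049e+10 s.
Kepler's third law: (T₁/T₂)² = (a₁/a₂)³ ⇒ a₂ = a₁ · (T₂/T₁)^(2/3).
T₂/T₁ = 4.44049e+10 / 6.52661e+08 = 68.0368.
a₂ = 6e+09 · (68.0368)^(2/3) m ≈ 1e+11 m = 100 Gm.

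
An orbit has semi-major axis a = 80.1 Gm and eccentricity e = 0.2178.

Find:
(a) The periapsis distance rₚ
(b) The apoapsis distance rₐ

Convert to SI: a = 80.1 Gm = 8.01e+10 m.
(a) rₚ = a(1 − e) = 8.01e+10 · (1 − 0.2178) = 8.01e+10 · 0.7822 ≈ 6.265e+10 m = 62.65 Gm.
(b) rₐ = a(1 + e) = 8.01e+10 · (1 + 0.2178) = 8.01e+10 · 1.2178 ≈ 9.755e+10 m = 97.55 Gm.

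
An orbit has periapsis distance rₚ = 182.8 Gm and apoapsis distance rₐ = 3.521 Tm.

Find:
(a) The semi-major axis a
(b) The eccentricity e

Convert to SI: rₚ = 182.8 Gm = 1.828e+11 m; rₐ = 3.521 Tm = 3.521e+12 m.
(a) a = (rₚ + rₐ) / 2 = (1.828e+11 + 3.521e+12) / 2 ≈ 1.852e+12 m = 1.852 Tm.
(b) e = (rₐ − rₚ) / (rₐ + rₚ) = (3.521e+12 − 1.828e+11) / (3.521e+12 + 1.828e+11) ≈ 0.9013.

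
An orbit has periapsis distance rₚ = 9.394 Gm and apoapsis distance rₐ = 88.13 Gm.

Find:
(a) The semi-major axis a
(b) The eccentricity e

Convert to SI: rₚ = 9.394 Gm = 9.394e+09 m; rₐ = 88.13 Gm = 8.813e+10 m.
(a) a = (rₚ + rₐ) / 2 = (9.394e+09 + 8.813e+10) / 2 ≈ 4.876e+10 m = 48.76 Gm.
(b) e = (rₐ − rₚ) / (rₐ + rₚ) = (8.813e+10 − 9.394e+09) / (8.813e+10 + 9.394e+09) ≈ 0.8073.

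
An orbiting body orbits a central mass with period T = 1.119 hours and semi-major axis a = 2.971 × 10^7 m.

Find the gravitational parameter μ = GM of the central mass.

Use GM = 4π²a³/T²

Convert to SI: T = 1.119 hours = 4028.4 s.
GM = 4π² · a³ / T².
GM = 4π² · (2.971e+07)³ / (4028.4)² m³/s² ≈ 6.38e+16 m³/s² = 6.38 × 10^16 m³/s².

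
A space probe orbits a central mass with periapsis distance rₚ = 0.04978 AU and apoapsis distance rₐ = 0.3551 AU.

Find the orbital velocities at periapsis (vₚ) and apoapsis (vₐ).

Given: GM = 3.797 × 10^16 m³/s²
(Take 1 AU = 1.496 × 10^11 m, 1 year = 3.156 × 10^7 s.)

Convert to SI: rₚ = 0.04978 AU = 7.44709e+09 m; rₐ = 0.3551 AU = 5.3123e+10 m.
Use the vis-viva equation v² = GM(2/r − 1/a) with a = (rₚ + rₐ)/2 = (7.44709e+09 + 5.3123e+10)/2 = 3.0285e+10 m.
vₚ = √(GM · (2/rₚ − 1/a)) = √(3.797e+16 · (2/7.44709e+09 − 1/3.0285e+10)) m/s ≈ 2991 m/s = 0.6309 AU/year.
vₐ = √(GM · (2/rₐ − 1/a)) = √(3.797e+16 · (2/5.3123e+10 − 1/3.0285e+10)) m/s ≈ 419.2 m/s = 0.08844 AU/year.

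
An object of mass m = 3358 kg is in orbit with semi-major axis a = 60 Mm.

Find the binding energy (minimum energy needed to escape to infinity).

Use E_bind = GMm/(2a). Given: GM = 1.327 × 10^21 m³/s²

Convert to SI: a = 60 Mm = 6e+07 m.
Total orbital energy is E = −GMm/(2a); binding energy is E_bind = −E = GMm/(2a).
E_bind = 1.327e+21 · 3358 / (2 · 6e+07) J ≈ 3.713e+16 J = 37.13 PJ.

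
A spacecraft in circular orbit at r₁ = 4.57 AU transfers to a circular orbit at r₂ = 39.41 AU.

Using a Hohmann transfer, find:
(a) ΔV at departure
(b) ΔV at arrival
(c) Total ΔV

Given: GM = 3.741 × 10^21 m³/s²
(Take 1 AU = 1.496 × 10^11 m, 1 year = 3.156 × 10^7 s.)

Convert to SI: r₁ = 4.57 AU = 6.83672e+11 m; r₂ = 39.41 AU = 5.89574e+12 m.
Transfer semi-major axis: a_t = (r₁ + r₂)/2 = (6.83672e+11 + 5.89574e+12)/2 = 3.2897e+12 m.
Circular speeds: v₁ = √(GM/r₁) = 73972.4 m/s, v₂ = √(GM/r₂) = 25189.8 m/s.
Transfer speeds (vis-viva v² = GM(2/r − 1/a_t)): v₁ᵗ = 99028.6 m/s, v₂ᵗ = 11483.4 m/s.
(a) ΔV₁ = |v₁ᵗ − v₁| ≈ 2.506e+04 m/s = 5.286 AU/year.
(b) ΔV₂ = |v₂ − v₂ᵗ| ≈ 1.371e+04 m/s = 2.892 AU/year.
(c) ΔV_total = ΔV₁ + ΔV₂ ≈ 3.876e+04 m/s = 8.177 AU/year.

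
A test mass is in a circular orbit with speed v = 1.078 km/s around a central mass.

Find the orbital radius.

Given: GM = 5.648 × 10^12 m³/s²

Convert to SI: v = 1.078 km/s = 1078 m/s.
For a circular orbit, v² = GM / r, so r = GM / v².
r = 5.648e+12 / (1078)² m ≈ 4.86e+06 m = 4.86 × 10^6 m.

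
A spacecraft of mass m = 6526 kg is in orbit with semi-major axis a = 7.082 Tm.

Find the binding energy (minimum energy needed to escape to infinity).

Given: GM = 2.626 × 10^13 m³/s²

Convert to SI: a = 7.082 Tm = 7.082e+12 m.
Total orbital energy is E = −GMm/(2a); binding energy is E_bind = −E = GMm/(2a).
E_bind = 2.626e+13 · 6526 / (2 · 7.082e+12) J ≈ 1.21e+04 J = 12.1 kJ.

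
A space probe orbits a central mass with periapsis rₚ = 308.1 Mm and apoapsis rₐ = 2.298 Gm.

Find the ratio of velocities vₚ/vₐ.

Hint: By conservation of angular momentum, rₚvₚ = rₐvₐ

Convert to SI: rₚ = 308.1 Mm = 3.081e+08 m; rₐ = 2.298 Gm = 2.298e+09 m.
Conservation of angular momentum gives rₚvₚ = rₐvₐ, so vₚ/vₐ = rₐ/rₚ.
vₚ/vₐ = 2.298e+09 / 3.081e+08 ≈ 7.459.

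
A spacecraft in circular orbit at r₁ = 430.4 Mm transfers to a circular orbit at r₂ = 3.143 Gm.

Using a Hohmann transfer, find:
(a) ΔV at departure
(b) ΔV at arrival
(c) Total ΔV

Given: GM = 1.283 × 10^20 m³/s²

Convert to SI: r₁ = 430.4 Mm = 4.304e+08 m; r₂ = 3.143 Gm = 3.143e+09 m.
Transfer semi-major axis: a_t = (r₁ + r₂)/2 = (4.304e+08 + 3.143e+09)/2 = 1.7867e+09 m.
Circular speeds: v₁ = √(GM/r₁) = 545981 m/s, v₂ = √(GM/r₂) = 202042 m/s.
Transfer speeds (vis-viva v² = GM(2/r − 1/a_t)): v₁ᵗ = 724142 m/s, v₂ᵗ = 99163.4 m/s.
(a) ΔV₁ = |v₁ᵗ − v₁| ≈ 1.782e+05 m/s = 178.2 km/s.
(b) ΔV₂ = |v₂ − v₂ᵗ| ≈ 1.029e+05 m/s = 102.9 km/s.
(c) ΔV_total = ΔV₁ + ΔV₂ ≈ 2.81e+05 m/s = 281 km/s.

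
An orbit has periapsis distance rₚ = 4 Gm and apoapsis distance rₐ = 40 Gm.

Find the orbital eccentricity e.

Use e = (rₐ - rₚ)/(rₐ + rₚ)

Convert to SI: rₚ = 4 Gm = 4e+09 m; rₐ = 40 Gm = 4e+10 m.
e = (rₐ − rₚ) / (rₐ + rₚ).
e = (4e+10 − 4e+09) / (4e+10 + 4e+09) = 3.6e+10 / 4.4e+10 ≈ 0.8182.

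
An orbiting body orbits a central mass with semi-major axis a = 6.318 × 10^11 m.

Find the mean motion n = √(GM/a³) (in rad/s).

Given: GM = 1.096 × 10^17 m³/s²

n = √(GM / a³).
n = √(1.096e+17 / (6.318e+11)³) rad/s ≈ 6.592e-10 rad/s.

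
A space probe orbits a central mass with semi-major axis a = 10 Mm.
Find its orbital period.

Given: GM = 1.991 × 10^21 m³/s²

Convert to SI: a = 10 Mm = 1e+07 m.
Kepler's third law: T = 2π √(a³ / GM).
Substituting a = 1e+07 m and GM = 1.991e+21 m³/s²:
T = 2π √((1e+07)³ / 1.991e+21) s
T ≈ 4.453 s = 4.453 seconds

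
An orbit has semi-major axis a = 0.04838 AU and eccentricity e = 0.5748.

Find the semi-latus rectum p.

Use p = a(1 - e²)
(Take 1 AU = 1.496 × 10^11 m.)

Convert to SI: a = 0.04838 AU = 7.23765e+09 m.
p = a (1 − e²).
p = 7.23765e+09 · (1 − (0.5748)²) = 7.23765e+09 · 0.669605 ≈ 4.846e+09 m = 0.0324 AU.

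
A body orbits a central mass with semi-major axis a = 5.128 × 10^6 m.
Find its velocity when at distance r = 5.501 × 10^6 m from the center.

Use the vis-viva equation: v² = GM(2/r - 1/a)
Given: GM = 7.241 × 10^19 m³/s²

Vis-viva: v = √(GM · (2/r − 1/a)).
2/r − 1/a = 2/5.501e+06 − 1/5.128e+06 = 1.68562e-07 m⁻¹.
v = √(7.241e+19 · 1.68562e-07) m/s ≈ 3.494e+06 m/s = 3494 km/s.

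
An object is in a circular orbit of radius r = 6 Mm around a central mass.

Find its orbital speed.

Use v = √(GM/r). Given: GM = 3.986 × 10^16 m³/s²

Convert to SI: r = 6 Mm = 6e+06 m.
For a circular orbit, gravity supplies the centripetal force, so v = √(GM / r).
v = √(3.986e+16 / 6e+06) m/s ≈ 8.151e+04 m/s = 81.51 km/s.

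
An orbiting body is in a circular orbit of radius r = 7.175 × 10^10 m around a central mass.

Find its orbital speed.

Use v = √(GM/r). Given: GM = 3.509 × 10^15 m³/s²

For a circular orbit, gravity supplies the centripetal force, so v = √(GM / r).
v = √(3.509e+15 / 7.175e+10) m/s ≈ 221.1 m/s = 221.1 m/s.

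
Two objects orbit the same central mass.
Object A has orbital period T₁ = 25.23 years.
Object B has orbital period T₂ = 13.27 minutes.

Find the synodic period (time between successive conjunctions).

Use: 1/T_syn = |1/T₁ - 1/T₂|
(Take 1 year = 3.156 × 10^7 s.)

Convert to SI: T₁ = 25.23 years = 7.96259e+08 s; T₂ = 13.27 minutes = 796.2 s.
T_syn = |T₁ · T₂ / (T₁ − T₂)|.
T_syn = |7.96259e+08 · 796.2 / (7.96259e+08 − 796.2)| s ≈ 796.2 s = 13.27 minutes.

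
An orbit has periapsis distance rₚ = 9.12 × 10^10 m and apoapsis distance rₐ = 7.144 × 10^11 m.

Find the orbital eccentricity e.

e = (rₐ − rₚ) / (rₐ + rₚ).
e = (7.144e+11 − 9.12e+10) / (7.144e+11 + 9.12e+10) = 6.232e+11 / 8.056e+11 ≈ 0.7736.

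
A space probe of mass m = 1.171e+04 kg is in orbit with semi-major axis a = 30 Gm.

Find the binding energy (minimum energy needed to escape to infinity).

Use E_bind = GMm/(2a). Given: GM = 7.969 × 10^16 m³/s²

Convert to SI: a = 30 Gm = 3e+10 m.
Total orbital energy is E = −GMm/(2a); binding energy is E_bind = −E = GMm/(2a).
E_bind = 7.969e+16 · 1.171e+04 / (2 · 3e+10) J ≈ 1.555e+10 J = 15.55 GJ.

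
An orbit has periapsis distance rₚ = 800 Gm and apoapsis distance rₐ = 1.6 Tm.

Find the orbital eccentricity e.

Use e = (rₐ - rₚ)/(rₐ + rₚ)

Convert to SI: rₚ = 800 Gm = 8e+11 m; rₐ = 1.6 Tm = 1.6e+12 m.
e = (rₐ − rₚ) / (rₐ + rₚ).
e = (1.6e+12 − 8e+11) / (1.6e+12 + 8e+11) = 8e+11 / 2.4e+12 ≈ 0.3333.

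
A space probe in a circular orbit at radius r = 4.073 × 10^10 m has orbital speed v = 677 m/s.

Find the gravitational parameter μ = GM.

For a circular orbit v² = GM/r, so GM = v² · r.
GM = (677)² · 4.073e+10 m³/s² ≈ 1.867e+16 m³/s² = 1.867 × 10^16 m³/s².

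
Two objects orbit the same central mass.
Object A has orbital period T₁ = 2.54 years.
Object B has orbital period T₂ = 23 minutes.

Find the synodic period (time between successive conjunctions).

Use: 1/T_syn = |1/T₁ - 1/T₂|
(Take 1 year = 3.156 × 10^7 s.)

Convert to SI: T₁ = 2.54 years = 8.01624e+07 s; T₂ = 23 minutes = 1380 s.
T_syn = |T₁ · T₂ / (T₁ − T₂)|.
T_syn = |8.01624e+07 · 1380 / (8.01624e+07 − 1380)| s ≈ 1380 s = 23 minutes.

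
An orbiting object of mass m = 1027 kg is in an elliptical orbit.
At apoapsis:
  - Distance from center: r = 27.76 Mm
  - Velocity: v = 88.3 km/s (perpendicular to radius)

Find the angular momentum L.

Convert to SI: r = 27.76 Mm = 2.776e+07 m; v = 88.3 km/s = 88300 m/s.
Since v is perpendicular to r, L = m · v · r.
L = 1027 · 88300 · 2.776e+07 kg·m²/s ≈ 2.517e+15 kg·m²/s.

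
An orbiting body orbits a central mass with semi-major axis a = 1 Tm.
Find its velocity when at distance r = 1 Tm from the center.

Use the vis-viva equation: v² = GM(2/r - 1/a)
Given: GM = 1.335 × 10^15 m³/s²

Convert to SI: a = 1 Tm = 1e+12 m; r = 1 Tm = 1e+12 m.
Vis-viva: v = √(GM · (2/r − 1/a)).
2/r − 1/a = 2/1e+12 − 1/1e+12 = 1e-12 m⁻¹.
v = √(1.335e+15 · 1e-12) m/s ≈ 36.54 m/s = 36.54 m/s.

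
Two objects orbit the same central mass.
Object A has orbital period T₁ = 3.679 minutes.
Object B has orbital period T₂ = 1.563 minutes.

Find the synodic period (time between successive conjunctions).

Convert to SI: T₁ = 3.679 minutes = 220.74 s; T₂ = 1.563 minutes = 93.78 s.
T_syn = |T₁ · T₂ / (T₁ − T₂)|.
T_syn = |220.74 · 93.78 / (220.74 − 93.78)| s ≈ 163.1 s = 2.718 minutes.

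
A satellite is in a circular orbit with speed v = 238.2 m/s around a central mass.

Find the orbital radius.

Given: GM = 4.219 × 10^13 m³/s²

For a circular orbit, v² = GM / r, so r = GM / v².
r = 4.219e+13 / (238.2)² m ≈ 7.436e+08 m = 743.6 Mm.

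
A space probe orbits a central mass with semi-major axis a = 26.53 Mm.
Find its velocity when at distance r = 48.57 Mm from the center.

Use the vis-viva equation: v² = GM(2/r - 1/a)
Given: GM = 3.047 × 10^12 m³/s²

Convert to SI: a = 26.53 Mm = 2.653e+07 m; r = 48.57 Mm = 4.857e+07 m.
Vis-viva: v = √(GM · (2/r − 1/a)).
2/r − 1/a = 2/4.857e+07 − 1/2.653e+07 = 3.4845e-09 m⁻¹.
v = √(3.047e+12 · 3.4845e-09) m/s ≈ 103 m/s = 103 m/s.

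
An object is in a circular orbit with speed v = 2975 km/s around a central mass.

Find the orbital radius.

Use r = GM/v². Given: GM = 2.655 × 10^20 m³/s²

Convert to SI: v = 2975 km/s = 2.975e+06 m/s.
For a circular orbit, v² = GM / r, so r = GM / v².
r = 2.655e+20 / (2.975e+06)² m ≈ 3e+07 m = 30 Mm.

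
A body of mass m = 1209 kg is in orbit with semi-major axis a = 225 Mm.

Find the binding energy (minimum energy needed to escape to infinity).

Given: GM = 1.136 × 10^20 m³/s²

Convert to SI: a = 225 Mm = 2.25e+08 m.
Total orbital energy is E = −GMm/(2a); binding energy is E_bind = −E = GMm/(2a).
E_bind = 1.136e+20 · 1209 / (2 · 2.25e+08) J ≈ 3.052e+14 J = 305.2 TJ.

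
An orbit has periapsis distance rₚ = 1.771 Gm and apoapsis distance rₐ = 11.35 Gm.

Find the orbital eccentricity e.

Convert to SI: rₚ = 1.771 Gm = 1.771e+09 m; rₐ = 11.35 Gm = 1.135e+10 m.
e = (rₐ − rₚ) / (rₐ + rₚ).
e = (1.135e+10 − 1.771e+09) / (1.135e+10 + 1.771e+09) = 9.579e+09 / 1.3121e+10 ≈ 0.7301.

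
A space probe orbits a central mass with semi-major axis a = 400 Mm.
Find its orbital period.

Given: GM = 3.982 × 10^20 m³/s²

Convert to SI: a = 400 Mm = 4e+08 m.
Kepler's third law: T = 2π √(a³ / GM).
Substituting a = 4e+08 m and GM = 3.982e+20 m³/s²:
T = 2π √((4e+08)³ / 3.982e+20) s
T ≈ 2519 s = 41.98 minutes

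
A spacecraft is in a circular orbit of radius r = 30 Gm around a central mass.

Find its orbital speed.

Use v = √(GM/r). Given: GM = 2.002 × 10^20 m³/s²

Convert to SI: r = 30 Gm = 3e+10 m.
For a circular orbit, gravity supplies the centripetal force, so v = √(GM / r).
v = √(2.002e+20 / 3e+10) m/s ≈ 8.169e+04 m/s = 81.69 km/s.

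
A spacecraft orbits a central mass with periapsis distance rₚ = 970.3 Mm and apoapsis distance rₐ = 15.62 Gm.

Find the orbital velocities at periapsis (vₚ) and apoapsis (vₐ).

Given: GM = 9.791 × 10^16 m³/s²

Convert to SI: rₚ = 970.3 Mm = 9.703e+08 m; rₐ = 15.62 Gm = 1.562e+10 m.
Use the vis-viva equation v² = GM(2/r − 1/a) with a = (rₚ + rₐ)/2 = (9.703e+08 + 1.562e+10)/2 = 8.29515e+09 m.
vₚ = √(GM · (2/rₚ − 1/a)) = √(9.791e+16 · (2/9.703e+08 − 1/8.29515e+09)) m/s ≈ 1.378e+04 m/s = 13.78 km/s.
vₐ = √(GM · (2/rₐ − 1/a)) = √(9.791e+16 · (2/1.562e+10 − 1/8.29515e+09)) m/s ≈ 856.3 m/s = 856.3 m/s.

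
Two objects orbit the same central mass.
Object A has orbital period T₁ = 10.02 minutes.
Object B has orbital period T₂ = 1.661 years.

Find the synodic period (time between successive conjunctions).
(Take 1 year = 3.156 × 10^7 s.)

Convert to SI: T₁ = 10.02 minutes = 601.2 s; T₂ = 1.661 years = 5.24212e+07 s.
T_syn = |T₁ · T₂ / (T₁ − T₂)|.
T_syn = |601.2 · 5.24212e+07 / (601.2 − 5.24212e+07)| s ≈ 601.2 s = 10.02 minutes.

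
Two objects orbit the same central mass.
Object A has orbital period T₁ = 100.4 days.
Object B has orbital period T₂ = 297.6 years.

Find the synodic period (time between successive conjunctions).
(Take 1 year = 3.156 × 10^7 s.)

Convert to SI: T₁ = 100.4 days = 8.67456e+06 s; T₂ = 297.6 years = 9.39226e+09 s.
T_syn = |T₁ · T₂ / (T₁ − T₂)|.
T_syn = |8.67456e+06 · 9.39226e+09 / (8.67456e+06 − 9.39226e+09)| s ≈ 8.683e+06 s = 100.5 days.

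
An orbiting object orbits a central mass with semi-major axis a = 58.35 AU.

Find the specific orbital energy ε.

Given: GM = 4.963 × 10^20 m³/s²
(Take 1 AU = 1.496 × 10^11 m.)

Convert to SI: a = 58.35 AU = 8.72916e+12 m.
ε = −GM / (2a).
ε = −4.963e+20 / (2 · 8.72916e+12) J/kg ≈ -2.843e+07 J/kg = -28.43 MJ/kg.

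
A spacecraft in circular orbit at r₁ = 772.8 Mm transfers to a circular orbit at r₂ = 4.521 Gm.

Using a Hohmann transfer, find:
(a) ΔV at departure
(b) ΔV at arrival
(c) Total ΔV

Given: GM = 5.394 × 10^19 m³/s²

Convert to SI: r₁ = 772.8 Mm = 7.728e+08 m; r₂ = 4.521 Gm = 4.521e+09 m.
Transfer semi-major axis: a_t = (r₁ + r₂)/2 = (7.728e+08 + 4.521e+09)/2 = 2.6469e+09 m.
Circular speeds: v₁ = √(GM/r₁) = 264193 m/s, v₂ = √(GM/r₂) = 109229 m/s.
Transfer speeds (vis-viva v² = GM(2/r − 1/a_t)): v₁ᵗ = 345279 m/s, v₂ᵗ = 59020.5 m/s.
(a) ΔV₁ = |v₁ᵗ − v₁| ≈ 8.109e+04 m/s = 81.09 km/s.
(b) ΔV₂ = |v₂ − v₂ᵗ| ≈ 5.021e+04 m/s = 50.21 km/s.
(c) ΔV_total = ΔV₁ + ΔV₂ ≈ 1.313e+05 m/s = 131.3 km/s.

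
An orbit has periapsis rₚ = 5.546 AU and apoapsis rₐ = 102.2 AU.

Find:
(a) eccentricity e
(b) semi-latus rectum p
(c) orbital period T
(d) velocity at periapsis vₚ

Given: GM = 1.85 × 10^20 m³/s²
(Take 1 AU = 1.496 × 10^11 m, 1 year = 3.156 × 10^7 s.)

Convert to SI: rₚ = 5.546 AU = 8.29682e+11 m; rₐ = 102.2 AU = 1.52891e+13 m.
(a) e = (rₐ − rₚ)/(rₐ + rₚ) = (1.52891e+13 − 8.29682e+11)/(1.52891e+13 + 8.29682e+11) ≈ 0.8971
(b) From a = (rₚ + rₐ)/2 = 8.0594e+12 m and e = (rₐ − rₚ)/(rₐ + rₚ) = 0.897054, p = a(1 − e²) = 8.0594e+12 · (1 − (0.897054)²) ≈ 1.574e+12 m
(c) With a = (rₚ + rₐ)/2 = 8.0594e+12 m, T = 2π √(a³/GM) = 2π √((8.0594e+12)³/1.85e+20) s ≈ 1.057e+10 s
(d) With a = (rₚ + rₐ)/2 = 8.0594e+12 m, vₚ = √(GM (2/rₚ − 1/a)) = √(1.85e+20 · (2/8.29682e+11 − 1/8.0594e+12)) m/s ≈ 2.057e+04 m/s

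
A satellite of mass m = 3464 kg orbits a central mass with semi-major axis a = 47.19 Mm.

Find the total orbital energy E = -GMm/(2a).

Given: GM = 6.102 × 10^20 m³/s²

Convert to SI: a = 47.19 Mm = 4.719e+07 m.
E = −GMm / (2a).
E = −6.102e+20 · 3464 / (2 · 4.719e+07) J ≈ -2.24e+16 J = -22.4 PJ.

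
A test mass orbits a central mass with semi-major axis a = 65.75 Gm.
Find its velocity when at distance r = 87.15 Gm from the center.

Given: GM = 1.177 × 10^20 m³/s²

Convert to SI: a = 65.75 Gm = 6.575e+10 m; r = 87.15 Gm = 8.715e+10 m.
Vis-viva: v = √(GM · (2/r − 1/a)).
2/r − 1/a = 2/8.715e+10 − 1/6.575e+10 = 7.73981e-12 m⁻¹.
v = √(1.177e+20 · 7.73981e-12) m/s ≈ 3.018e+04 m/s = 30.18 km/s.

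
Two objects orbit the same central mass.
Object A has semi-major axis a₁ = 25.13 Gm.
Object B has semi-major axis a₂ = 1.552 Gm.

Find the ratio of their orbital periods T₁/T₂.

Convert to SI: a₁ = 25.13 Gm = 2.513e+10 m; a₂ = 1.552 Gm = 1.552e+09 m.
From Kepler's third law, (T₁/T₂)² = (a₁/a₂)³, so T₁/T₂ = (a₁/a₂)^(3/2).
a₁/a₂ = 2.513e+10 / 1.552e+09 = 16.192.
T₁/T₂ = (16.192)^(3/2) ≈ 65.16.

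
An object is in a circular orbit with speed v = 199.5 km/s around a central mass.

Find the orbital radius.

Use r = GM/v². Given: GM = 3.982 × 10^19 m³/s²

Convert to SI: v = 199.5 km/s = 199500 m/s.
For a circular orbit, v² = GM / r, so r = GM / v².
r = 3.982e+19 / (199500)² m ≈ 1e+09 m = 1 Gm.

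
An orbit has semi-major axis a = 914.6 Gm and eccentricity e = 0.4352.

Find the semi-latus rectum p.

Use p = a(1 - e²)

Convert to SI: a = 914.6 Gm = 9.146e+11 m.
p = a (1 − e²).
p = 9.146e+11 · (1 − (0.4352)²) = 9.146e+11 · 0.810601 ≈ 7.414e+11 m = 741.4 Gm.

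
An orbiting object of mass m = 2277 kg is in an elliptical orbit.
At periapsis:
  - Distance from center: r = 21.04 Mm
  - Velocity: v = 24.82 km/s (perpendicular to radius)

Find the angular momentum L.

Convert to SI: r = 21.04 Mm = 2.104e+07 m; v = 24.82 km/s = 24820 m/s.
Since v is perpendicular to r, L = m · v · r.
L = 2277 · 24820 · 2.104e+07 kg·m²/s ≈ 1.189e+15 kg·m²/s.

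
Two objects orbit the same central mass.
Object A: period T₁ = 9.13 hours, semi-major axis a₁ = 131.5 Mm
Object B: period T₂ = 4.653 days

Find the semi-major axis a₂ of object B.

Convert to SI: T₁ = 9.13 hours = 32868 s; a₁ = 131.5 Mm = 1.315e+08 m; T₂ = 4.653 days = 402019 s.
Kepler's third law: (T₁/T₂)² = (a₁/a₂)³ ⇒ a₂ = a₁ · (T₂/T₁)^(2/3).
T₂/T₁ = 402019 / 32868 = 12.2313.
a₂ = 1.315e+08 · (12.2313)^(2/3) m ≈ 6.981e+08 m = 698.1 Mm.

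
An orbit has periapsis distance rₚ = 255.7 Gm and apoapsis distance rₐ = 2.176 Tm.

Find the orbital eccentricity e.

Convert to SI: rₚ = 255.7 Gm = 2.557e+11 m; rₐ = 2.176 Tm = 2.176e+12 m.
e = (rₐ − rₚ) / (rₐ + rₚ).
e = (2.176e+12 − 2.557e+11) / (2.176e+12 + 2.557e+11) = 1.9203e+12 / 2.4317e+12 ≈ 0.7897.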